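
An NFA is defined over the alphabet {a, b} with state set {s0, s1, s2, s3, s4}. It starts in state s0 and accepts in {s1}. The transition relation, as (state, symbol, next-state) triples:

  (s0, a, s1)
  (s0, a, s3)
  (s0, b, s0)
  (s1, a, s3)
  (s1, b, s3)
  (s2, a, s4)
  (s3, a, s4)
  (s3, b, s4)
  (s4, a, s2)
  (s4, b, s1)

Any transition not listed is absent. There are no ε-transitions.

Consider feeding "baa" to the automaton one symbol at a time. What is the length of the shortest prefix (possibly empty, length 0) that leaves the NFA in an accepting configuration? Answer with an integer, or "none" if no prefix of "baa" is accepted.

2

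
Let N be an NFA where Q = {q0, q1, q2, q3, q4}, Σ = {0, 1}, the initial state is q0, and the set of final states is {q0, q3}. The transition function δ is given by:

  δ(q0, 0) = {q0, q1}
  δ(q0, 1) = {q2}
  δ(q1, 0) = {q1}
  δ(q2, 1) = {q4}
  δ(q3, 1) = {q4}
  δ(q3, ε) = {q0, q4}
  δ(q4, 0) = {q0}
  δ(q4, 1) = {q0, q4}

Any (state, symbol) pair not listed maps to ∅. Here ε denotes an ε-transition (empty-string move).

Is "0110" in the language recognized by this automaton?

Yes

Start in {q0}.
Read '0': {q0} → {q0, q1}.
Read '1': {q0, q1} → {q2}.
Read '1': {q2} → {q4}.
Read '0': {q4} → {q0}.
The final set {q0} contains the accepting state q0.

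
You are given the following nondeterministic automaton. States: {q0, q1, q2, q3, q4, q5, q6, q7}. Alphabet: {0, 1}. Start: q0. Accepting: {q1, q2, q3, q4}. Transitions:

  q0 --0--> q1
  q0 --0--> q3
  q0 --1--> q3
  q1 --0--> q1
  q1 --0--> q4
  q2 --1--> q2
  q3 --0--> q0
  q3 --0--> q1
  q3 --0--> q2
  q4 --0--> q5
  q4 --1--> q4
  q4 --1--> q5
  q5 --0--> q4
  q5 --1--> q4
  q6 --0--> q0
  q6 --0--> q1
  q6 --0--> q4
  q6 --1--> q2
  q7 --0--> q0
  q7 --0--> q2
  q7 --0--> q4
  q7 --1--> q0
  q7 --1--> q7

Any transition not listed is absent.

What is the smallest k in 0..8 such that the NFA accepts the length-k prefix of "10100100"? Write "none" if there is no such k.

1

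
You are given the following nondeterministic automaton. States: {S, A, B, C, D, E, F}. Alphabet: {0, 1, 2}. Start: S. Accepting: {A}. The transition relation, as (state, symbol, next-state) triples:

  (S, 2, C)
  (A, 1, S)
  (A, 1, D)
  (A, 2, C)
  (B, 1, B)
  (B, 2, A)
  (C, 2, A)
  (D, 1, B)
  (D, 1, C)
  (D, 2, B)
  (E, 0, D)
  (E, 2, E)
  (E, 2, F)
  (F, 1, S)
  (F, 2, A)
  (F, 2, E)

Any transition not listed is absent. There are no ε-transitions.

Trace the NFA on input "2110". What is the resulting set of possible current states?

Start in {S}.
Read '2': {S} → {C}.
Read '1': {C} → ∅.
The set is empty and remains empty for the remaining 2 symbols.

∅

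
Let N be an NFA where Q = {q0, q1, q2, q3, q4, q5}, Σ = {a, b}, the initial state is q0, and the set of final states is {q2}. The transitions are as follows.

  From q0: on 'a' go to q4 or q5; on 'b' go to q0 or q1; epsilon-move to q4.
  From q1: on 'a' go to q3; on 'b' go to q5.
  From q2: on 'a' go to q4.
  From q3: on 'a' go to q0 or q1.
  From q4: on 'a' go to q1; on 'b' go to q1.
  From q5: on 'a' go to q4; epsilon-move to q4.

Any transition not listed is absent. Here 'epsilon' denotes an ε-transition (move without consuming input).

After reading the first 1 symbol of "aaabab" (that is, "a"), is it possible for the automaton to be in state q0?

No

Start: ε-closure({q0}) = {q0, q4}.
Read 'a': q0→{q4, q5}, q4→{q1}; now {q1, q4, q5}.
State q0 is not in {q1, q4, q5}.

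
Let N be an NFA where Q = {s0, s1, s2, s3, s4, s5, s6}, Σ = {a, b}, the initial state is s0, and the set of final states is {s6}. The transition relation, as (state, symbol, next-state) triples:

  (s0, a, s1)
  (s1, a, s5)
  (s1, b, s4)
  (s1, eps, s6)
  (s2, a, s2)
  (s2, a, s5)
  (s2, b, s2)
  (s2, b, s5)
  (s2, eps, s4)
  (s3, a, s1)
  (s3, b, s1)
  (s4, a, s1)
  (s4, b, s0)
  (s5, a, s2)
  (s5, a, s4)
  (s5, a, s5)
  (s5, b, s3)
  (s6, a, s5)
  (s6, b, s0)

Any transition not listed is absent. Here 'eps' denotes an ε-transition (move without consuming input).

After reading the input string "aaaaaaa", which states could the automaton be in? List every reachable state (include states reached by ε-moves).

Start in {s0}.
Read 'a': s0→{s1}; union {s1}; ε-closure = {s1, s6}.
Read 'a': s1→{s5}, s6→{s5}; now {s5}.
Read 'a': s5→{s2, s4, s5}; now {s2, s4, s5}.
Read 'a': s2→{s2, s5}, s4→{s1}, s5→{s2, s4, s5}; union {s1, s2, s4, s5}; ε-closure = {s1, s2, s4, s5, s6}.
Read 'a': s1→{s5}, s2→{s2, s5}, s4→{s1}, s5→{s2, s4, s5}, s6→{s5}; union {s1, s2, s4, s5}; ε-closure = {s1, s2, s4, s5, s6}.
Read 'a': s1→{s5}, s2→{s2, s5}, s4→{s1}, s5→{s2, s4, s5}, s6→{s5}; union {s1, s2, s4, s5}; ε-closure = {s1, s2, s4, s5, s6}.
Read 'a': s1→{s5}, s2→{s2, s5}, s4→{s1}, s5→{s2, s4, s5}, s6→{s5}; union {s1, s2, s4, s5}; ε-closure = {s1, s2, s4, s5, s6}.

{s1, s2, s4, s5, s6}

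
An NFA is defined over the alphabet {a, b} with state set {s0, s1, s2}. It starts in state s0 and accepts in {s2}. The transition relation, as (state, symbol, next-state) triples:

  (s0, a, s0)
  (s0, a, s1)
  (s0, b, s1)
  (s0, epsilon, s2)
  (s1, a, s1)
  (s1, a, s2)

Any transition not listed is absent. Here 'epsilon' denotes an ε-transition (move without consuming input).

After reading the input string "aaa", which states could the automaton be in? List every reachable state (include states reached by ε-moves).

Start: ε-closure({s0}) = {s0, s2}.
Read 'a': s0→{s0, s1}, s2→∅; union {s0, s1}; ε-closure = {s0, s1, s2}.
Read 'a': s0→{s0, s1}, s1→{s1, s2}, s2→∅; now {s0, s1, s2}.
Read 'a': s0→{s0, s1}, s1→{s1, s2}, s2→∅; now {s0, s1, s2}.

{s0, s1, s2}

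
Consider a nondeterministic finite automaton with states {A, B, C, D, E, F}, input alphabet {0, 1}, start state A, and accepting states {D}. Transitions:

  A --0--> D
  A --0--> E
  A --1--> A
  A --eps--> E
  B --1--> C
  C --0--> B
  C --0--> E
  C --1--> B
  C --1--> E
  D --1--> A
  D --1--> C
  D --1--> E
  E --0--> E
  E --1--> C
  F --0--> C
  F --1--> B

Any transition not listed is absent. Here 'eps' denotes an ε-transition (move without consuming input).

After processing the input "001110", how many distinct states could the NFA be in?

2

Start: ε-closure({A}) = {A, E}.
Read '0': A→{D, E}, E→{E}; now {D, E}.
Read '0': D→∅, E→{E}; now {E}.
Read '1': E→{C}; now {C}.
Read '1': C→{B, E}; now {B, E}.
Read '1': B→{C}, E→{C}; now {C}.
Read '0': C→{B, E}; now {B, E}.
That set has 2 states.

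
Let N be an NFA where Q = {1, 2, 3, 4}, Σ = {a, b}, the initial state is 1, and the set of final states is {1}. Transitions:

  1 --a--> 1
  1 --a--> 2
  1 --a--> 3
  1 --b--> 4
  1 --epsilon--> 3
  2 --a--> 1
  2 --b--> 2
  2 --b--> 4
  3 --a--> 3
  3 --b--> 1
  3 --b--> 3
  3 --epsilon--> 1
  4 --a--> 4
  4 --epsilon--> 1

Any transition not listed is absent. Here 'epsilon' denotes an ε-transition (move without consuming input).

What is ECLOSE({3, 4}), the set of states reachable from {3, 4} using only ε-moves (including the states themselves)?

Begin with {3, 4}.
ε-move 3 → 1; add 1.

{1, 3, 4}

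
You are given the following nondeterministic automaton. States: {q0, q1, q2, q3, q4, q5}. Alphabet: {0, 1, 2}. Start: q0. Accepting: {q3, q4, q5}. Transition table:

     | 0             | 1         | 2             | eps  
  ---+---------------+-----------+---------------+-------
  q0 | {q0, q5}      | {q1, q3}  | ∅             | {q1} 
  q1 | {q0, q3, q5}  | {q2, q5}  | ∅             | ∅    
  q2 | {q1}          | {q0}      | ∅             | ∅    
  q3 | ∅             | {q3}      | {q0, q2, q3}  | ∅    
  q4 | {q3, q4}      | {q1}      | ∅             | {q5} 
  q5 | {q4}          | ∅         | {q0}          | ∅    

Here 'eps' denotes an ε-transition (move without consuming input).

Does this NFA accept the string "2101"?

Start: ε-closure({q0}) = {q0, q1}.
Read '2': {q0, q1} → ∅.
The set is empty and remains empty for the remaining 3 symbols.
The final set ∅ contains no accepting state.

No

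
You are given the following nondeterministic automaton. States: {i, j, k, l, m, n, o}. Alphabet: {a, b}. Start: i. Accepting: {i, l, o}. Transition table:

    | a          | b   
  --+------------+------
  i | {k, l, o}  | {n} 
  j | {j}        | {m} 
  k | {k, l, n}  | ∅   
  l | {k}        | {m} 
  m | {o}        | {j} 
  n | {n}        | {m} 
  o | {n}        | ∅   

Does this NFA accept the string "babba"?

No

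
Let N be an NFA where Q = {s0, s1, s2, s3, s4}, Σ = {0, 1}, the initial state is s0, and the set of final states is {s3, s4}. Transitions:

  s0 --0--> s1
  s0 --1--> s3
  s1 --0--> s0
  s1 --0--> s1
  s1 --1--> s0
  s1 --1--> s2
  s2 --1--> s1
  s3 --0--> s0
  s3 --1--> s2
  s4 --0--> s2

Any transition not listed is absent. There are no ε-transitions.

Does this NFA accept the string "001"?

Start in {s0}.
Read '0': s0→{s1}; now {s1}.
Read '0': s1→{s0, s1}; now {s0, s1}.
Read '1': s0→{s3}, s1→{s0, s2}; now {s0, s2, s3}.
The final set {s0, s2, s3} contains the accepting state s3.

Yes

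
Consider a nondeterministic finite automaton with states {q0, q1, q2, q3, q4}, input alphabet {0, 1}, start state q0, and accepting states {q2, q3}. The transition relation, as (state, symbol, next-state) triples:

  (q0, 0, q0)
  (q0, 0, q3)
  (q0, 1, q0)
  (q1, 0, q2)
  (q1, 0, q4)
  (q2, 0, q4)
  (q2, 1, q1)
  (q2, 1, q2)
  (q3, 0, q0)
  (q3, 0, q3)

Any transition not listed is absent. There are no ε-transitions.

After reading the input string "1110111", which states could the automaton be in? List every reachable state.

Start in {q0}.
Read '1': {q0} → {q0}.
Read '1': {q0} → {q0}.
Read '1': {q0} → {q0}.
Read '0': {q0} → {q0, q3}.
Read '1': {q0, q3} → {q0}.
Read '1': {q0} → {q0}.
Read '1': {q0} → {q0}.

{q0}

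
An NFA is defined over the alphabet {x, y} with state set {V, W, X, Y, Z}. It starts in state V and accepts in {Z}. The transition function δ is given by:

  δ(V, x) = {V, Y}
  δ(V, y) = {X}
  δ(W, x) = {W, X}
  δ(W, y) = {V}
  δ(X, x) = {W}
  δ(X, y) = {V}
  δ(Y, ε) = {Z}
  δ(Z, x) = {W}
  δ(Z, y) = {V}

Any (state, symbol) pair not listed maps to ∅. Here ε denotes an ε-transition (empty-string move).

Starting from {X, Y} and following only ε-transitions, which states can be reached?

{X, Y, Z}

Begin with {X, Y}.
ε-move Y → Z; add Z.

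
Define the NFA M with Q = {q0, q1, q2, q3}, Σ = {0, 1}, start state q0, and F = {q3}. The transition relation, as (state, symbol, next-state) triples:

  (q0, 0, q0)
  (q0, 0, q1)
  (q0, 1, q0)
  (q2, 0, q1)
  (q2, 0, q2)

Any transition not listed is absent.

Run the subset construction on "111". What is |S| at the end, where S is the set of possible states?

Start in {q0}.
Read '1': q0→{q0}; now {q0}.
Read '1': q0→{q0}; now {q0}.
Read '1': q0→{q0}; now {q0}.
That set has 1 state.

1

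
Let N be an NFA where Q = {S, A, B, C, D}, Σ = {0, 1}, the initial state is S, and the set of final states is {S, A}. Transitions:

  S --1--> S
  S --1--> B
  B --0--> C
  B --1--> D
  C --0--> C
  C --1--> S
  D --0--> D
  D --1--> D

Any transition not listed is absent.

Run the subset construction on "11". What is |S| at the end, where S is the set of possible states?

3

Start in {S}.
Read '1': {S} → {S, B}.
Read '1': {S, B} → {S, B, D}.
That set has 3 states.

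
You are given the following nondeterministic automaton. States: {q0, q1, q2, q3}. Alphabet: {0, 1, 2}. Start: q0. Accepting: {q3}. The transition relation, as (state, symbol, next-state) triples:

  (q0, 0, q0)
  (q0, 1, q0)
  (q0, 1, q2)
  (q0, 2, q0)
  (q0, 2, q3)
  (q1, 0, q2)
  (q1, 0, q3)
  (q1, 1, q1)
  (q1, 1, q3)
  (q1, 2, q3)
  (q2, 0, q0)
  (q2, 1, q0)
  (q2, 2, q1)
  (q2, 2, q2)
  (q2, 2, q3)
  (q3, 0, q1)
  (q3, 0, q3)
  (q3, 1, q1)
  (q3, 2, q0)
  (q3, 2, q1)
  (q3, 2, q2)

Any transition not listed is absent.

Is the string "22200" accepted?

Start in {q0}.
Read '2': q0→{q0, q3}; now {q0, q3}.
Read '2': q0→{q0, q3}, q3→{q0, q1, q2}; now {q0, q1, q2, q3}.
Read '2': q0→{q0, q3}, q1→{q3}, q2→{q1, q2, q3}, q3→{q0, q1, q2}; now {q0, q1, q2, q3}.
Read '0': q0→{q0}, q1→{q2, q3}, q2→{q0}, q3→{q1, q3}; now {q0, q1, q2, q3}.
Read '0': q0→{q0}, q1→{q2, q3}, q2→{q0}, q3→{q1, q3}; now {q0, q1, q2, q3}.
The final set {q0, q1, q2, q3} contains the accepting state q3.

Yes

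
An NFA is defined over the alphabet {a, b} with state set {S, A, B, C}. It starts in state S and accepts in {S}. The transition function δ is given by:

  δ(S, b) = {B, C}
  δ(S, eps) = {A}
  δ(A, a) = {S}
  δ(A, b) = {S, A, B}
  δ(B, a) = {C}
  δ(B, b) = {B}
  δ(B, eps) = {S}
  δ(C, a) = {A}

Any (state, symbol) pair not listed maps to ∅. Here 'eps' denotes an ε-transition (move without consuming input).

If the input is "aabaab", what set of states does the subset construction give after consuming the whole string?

{S, A, B, C}

Start: ε-closure({S}) = {S, A}.
Read 'a': S→∅, A→{S}; union {S}; ε-closure = {S, A}.
Read 'a': S→∅, A→{S}; union {S}; ε-closure = {S, A}.
Read 'b': S→{B, C}, A→{S, A, B}; now {S, A, B, C}.
Read 'a': S→∅, A→{S}, B→{C}, C→{A}; now {S, A, C}.
Read 'a': S→∅, A→{S}, C→{A}; now {S, A}.
Read 'b': S→{B, C}, A→{S, A, B}; now {S, A, B, C}.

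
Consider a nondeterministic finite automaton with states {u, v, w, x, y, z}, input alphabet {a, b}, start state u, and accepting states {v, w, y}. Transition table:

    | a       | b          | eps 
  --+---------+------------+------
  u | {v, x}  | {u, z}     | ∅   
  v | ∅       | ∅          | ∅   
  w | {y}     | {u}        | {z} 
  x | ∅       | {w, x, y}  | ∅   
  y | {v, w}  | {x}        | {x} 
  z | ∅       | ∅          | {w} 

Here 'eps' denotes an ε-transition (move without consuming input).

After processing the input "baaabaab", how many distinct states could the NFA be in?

Start in {u}.
Read 'b': u→{u, z}; union {u, z}; ε-closure = {u, w, z}.
Read 'a': u→{v, x}, w→{y}, z→∅; now {v, x, y}.
Read 'a': v→∅, x→∅, y→{v, w}; union {v, w}; ε-closure = {v, w, z}.
Read 'a': v→∅, w→{y}, z→∅; union {y}; ε-closure = {x, y}.
Read 'b': x→{w, x, y}, y→{x}; union {w, x, y}; ε-closure = {w, x, y, z}.
Read 'a': w→{y}, x→∅, y→{v, w}, z→∅; union {v, w, y}; ε-closure = {v, w, x, y, z}.
Read 'a': v→∅, w→{y}, x→∅, y→{v, w}, z→∅; union {v, w, y}; ε-closure = {v, w, x, y, z}.
Read 'b': v→∅, w→{u}, x→{w, x, y}, y→{x}, z→∅; union {u, w, x, y}; ε-closure = {u, w, x, y, z}.
That set has 5 states.

5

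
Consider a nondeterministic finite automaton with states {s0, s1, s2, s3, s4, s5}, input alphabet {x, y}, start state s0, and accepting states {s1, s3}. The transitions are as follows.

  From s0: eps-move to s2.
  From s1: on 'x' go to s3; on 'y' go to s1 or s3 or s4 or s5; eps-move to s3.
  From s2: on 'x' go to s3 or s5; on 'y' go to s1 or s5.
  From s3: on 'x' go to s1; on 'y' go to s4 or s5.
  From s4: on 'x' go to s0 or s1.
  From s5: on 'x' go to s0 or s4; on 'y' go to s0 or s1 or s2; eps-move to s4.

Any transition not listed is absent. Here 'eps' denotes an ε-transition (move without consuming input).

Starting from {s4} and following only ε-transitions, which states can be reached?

{s4}

Begin with {s4}.
No ε-moves leave this set, so the closure equals the set itself.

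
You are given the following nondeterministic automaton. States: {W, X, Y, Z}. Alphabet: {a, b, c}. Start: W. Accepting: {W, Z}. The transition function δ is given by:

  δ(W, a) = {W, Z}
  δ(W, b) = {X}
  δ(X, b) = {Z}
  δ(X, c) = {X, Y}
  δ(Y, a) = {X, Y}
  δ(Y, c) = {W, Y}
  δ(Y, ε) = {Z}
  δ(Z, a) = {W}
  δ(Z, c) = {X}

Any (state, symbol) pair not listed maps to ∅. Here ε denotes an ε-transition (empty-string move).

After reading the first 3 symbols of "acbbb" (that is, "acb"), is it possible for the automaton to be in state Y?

No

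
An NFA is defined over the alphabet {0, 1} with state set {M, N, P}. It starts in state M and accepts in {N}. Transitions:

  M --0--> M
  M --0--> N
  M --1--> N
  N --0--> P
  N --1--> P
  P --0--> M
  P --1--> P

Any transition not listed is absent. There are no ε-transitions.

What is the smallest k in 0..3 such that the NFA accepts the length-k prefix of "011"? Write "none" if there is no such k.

1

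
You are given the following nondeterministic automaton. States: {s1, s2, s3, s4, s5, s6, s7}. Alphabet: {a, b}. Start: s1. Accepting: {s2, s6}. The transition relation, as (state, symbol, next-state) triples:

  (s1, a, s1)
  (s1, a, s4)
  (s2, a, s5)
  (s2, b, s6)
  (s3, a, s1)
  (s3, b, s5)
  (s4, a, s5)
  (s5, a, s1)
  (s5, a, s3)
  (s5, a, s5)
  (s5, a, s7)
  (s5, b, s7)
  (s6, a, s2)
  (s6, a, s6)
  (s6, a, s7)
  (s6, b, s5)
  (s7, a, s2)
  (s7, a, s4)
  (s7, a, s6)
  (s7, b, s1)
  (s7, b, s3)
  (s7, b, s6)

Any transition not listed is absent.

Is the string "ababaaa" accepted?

No

Start in {s1}.
Read 'a': {s1} → {s1, s4}.
Read 'b': {s1, s4} → ∅.
The set is empty and remains empty for the remaining 5 symbols.
The final set ∅ contains no accepting state.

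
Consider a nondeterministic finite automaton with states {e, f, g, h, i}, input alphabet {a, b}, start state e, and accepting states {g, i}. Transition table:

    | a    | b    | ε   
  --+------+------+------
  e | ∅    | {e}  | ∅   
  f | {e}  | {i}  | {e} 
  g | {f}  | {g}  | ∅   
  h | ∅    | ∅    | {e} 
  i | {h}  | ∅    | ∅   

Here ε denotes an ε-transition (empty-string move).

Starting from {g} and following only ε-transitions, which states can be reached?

Begin with {g}.
No ε-moves leave this set, so the closure equals the set itself.

{g}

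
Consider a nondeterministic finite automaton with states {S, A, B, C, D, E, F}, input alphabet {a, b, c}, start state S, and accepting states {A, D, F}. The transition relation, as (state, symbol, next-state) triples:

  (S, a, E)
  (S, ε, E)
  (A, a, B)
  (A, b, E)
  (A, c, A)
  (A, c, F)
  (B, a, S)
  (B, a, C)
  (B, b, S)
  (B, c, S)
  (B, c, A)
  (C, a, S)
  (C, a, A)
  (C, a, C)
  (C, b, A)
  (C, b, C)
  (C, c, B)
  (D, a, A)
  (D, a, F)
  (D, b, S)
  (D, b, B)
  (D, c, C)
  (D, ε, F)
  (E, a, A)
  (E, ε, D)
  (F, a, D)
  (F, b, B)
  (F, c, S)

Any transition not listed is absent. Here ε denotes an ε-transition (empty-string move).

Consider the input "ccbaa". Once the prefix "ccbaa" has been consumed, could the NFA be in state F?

Start: ε-closure({S}) = {S, D, E, F}.
Read 'c': S→∅, D→{C}, E→∅, F→{S}; union {S, C}; ε-closure = {S, C, D, E, F}.
Read 'c': S→∅, C→{B}, D→{C}, E→∅, F→{S}; union {S, B, C}; ε-closure = {S, B, C, D, E, F}.
Read 'b': S→∅, B→{S}, C→{A, C}, D→{S, B}, E→∅, F→{B}; union {S, A, B, C}; ε-closure = {S, A, B, C, D, E, F}.
Read 'a': S→{E}, A→{B}, B→{S, C}, C→{S, A, C}, D→{A, F}, E→{A}, F→{D}; now {S, A, B, C, D, E, F}.
Read 'a': S→{E}, A→{B}, B→{S, C}, C→{S, A, C}, D→{A, F}, E→{A}, F→{D}; now {S, A, B, C, D, E, F}.
State F is in {S, A, B, C, D, E, F}.

Yes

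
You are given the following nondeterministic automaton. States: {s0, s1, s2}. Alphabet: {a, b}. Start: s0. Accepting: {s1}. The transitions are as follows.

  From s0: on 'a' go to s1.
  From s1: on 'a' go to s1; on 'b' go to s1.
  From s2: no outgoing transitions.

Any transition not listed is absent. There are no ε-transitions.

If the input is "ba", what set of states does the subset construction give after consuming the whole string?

Start in {s0}.
Read 'b': {s0} → ∅.
The set is empty and remains empty for the remaining 1 symbol.

∅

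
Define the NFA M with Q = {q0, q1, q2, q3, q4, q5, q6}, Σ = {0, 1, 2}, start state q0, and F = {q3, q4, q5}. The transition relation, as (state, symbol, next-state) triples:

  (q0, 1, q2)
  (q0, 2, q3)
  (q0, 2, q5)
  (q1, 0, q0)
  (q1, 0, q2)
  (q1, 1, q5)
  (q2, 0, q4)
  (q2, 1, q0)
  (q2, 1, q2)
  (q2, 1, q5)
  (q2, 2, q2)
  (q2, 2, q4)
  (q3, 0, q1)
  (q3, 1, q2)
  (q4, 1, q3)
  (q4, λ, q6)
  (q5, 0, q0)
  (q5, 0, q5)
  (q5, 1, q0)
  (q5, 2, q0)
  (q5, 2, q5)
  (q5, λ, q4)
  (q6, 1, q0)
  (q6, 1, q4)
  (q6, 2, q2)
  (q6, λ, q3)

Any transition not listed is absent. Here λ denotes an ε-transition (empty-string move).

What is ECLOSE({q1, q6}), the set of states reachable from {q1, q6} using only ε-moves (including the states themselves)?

{q1, q3, q6}

Begin with {q1, q6}.
ε-move q6 → q3; add q3.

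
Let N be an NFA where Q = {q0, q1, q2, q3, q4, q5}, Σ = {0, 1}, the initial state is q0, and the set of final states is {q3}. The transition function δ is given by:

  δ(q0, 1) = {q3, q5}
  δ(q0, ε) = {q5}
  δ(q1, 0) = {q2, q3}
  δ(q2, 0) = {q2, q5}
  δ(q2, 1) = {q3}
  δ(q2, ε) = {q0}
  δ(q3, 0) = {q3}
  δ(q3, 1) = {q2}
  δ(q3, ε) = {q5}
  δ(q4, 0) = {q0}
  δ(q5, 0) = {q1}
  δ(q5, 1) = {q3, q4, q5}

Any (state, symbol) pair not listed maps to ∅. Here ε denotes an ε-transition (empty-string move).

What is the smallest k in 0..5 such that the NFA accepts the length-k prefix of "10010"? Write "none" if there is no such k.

1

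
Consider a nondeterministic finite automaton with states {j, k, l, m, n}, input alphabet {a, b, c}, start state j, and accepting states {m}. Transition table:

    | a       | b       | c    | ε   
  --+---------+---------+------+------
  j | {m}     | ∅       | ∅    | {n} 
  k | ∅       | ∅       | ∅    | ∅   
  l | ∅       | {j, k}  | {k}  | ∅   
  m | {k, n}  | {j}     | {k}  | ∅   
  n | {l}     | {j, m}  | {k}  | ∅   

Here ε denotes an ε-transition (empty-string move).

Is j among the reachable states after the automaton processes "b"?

Start: ε-closure({j}) = {j, n}.
Read 'b': j→∅, n→{j, m}; union {j, m}; ε-closure = {j, m, n}.
State j is in {j, m, n}.

Yes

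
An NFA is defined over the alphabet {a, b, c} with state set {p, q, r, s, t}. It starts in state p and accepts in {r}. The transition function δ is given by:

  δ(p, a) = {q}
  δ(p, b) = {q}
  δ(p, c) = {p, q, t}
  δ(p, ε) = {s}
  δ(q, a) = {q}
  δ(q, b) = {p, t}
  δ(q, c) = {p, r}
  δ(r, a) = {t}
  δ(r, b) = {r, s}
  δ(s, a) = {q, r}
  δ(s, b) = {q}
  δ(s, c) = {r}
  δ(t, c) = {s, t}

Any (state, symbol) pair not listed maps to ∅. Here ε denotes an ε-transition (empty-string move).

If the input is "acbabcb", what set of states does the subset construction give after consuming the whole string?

Start: ε-closure({p}) = {p, s}.
Read 'a': {p, s} → {q, r}.
Read 'c': {q, r} → {p, r, s}.
Read 'b': {p, r, s} → {q, r, s}.
Read 'a': {q, r, s} → {q, r, t}.
Read 'b': {q, r, t} → {p, r, s, t}.
Read 'c': {p, r, s, t} → {p, q, r, s, t}.
Read 'b': {p, q, r, s, t} → {p, q, r, s, t}.

{p, q, r, s, t}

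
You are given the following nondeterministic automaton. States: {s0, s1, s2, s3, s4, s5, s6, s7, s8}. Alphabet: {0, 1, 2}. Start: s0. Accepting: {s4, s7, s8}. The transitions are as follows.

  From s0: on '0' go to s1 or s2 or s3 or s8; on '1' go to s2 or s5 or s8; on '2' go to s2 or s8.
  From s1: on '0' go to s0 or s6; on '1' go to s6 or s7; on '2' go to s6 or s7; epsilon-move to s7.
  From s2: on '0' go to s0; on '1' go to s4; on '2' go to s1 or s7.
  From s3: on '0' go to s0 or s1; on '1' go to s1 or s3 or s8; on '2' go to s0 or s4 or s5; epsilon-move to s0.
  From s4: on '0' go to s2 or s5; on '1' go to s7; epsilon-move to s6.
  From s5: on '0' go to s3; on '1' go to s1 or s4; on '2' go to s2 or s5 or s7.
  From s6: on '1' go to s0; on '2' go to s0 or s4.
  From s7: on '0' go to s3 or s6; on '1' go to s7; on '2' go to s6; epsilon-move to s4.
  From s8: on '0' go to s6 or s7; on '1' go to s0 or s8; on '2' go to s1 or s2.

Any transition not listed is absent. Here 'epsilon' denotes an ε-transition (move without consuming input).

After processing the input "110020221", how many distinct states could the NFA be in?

Start in {s0}.
Read '1': {s0} → {s2, s5, s8}.
Read '1': {s2, s5, s8} → {s0, s1, s4, s6, s7, s8}.
Read '0': {s0, s1, s4, s6, s7, s8} → {s0, s1, s2, s3, s4, s5, s6, s7, s8}.
Read '0': {s0, s1, s2, s3, s4, s5, s6, s7, s8} → {s0, s1, s2, s3, s4, s5, s6, s7, s8}.
Read '2': {s0, s1, s2, s3, s4, s5, s6, s7, s8} → {s0, s1, s2, s4, s5, s6, s7, s8}.
Read '0': {s0, s1, s2, s4, s5, s6, s7, s8} → {s0, s1, s2, s3, s4, s5, s6, s7, s8}.
Read '2': {s0, s1, s2, s3, s4, s5, s6, s7, s8} → {s0, s1, s2, s4, s5, s6, s7, s8}.
Read '2': {s0, s1, s2, s4, s5, s6, s7, s8} → {s0, s1, s2, s4, s5, s6, s7, s8}.
Read '1': {s0, s1, s2, s4, s5, s6, s7, s8} → {s0, s1, s2, s4, s5, s6, s7, s8}.
That set has 8 states.

8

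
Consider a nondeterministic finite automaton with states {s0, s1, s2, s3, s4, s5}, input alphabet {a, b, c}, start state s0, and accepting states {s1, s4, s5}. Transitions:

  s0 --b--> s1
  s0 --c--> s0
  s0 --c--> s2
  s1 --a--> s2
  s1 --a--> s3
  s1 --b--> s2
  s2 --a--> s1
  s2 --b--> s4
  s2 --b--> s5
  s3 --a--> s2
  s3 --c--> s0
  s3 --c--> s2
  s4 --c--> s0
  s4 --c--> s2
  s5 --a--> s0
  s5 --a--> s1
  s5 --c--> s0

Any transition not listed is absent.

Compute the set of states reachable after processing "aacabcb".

∅

Start in {s0}.
Read 'a': {s0} → ∅.
The set is empty and remains empty for the remaining 6 symbols.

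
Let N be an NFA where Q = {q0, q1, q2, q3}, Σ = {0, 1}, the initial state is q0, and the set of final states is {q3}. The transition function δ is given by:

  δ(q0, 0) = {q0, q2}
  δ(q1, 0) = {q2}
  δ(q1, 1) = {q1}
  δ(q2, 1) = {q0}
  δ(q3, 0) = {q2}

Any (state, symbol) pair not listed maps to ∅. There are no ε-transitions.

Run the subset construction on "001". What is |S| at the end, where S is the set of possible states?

1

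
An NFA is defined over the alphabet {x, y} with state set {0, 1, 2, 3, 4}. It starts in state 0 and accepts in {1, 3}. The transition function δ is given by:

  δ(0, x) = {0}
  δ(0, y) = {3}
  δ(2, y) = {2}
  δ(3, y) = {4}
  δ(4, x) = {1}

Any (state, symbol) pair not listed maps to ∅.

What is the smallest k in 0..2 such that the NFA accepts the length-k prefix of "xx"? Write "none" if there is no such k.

Start in {0}.
Read 'x': {0} → {0}.
Read 'x': {0} → {0}.
No reachable set along the way intersects F.

none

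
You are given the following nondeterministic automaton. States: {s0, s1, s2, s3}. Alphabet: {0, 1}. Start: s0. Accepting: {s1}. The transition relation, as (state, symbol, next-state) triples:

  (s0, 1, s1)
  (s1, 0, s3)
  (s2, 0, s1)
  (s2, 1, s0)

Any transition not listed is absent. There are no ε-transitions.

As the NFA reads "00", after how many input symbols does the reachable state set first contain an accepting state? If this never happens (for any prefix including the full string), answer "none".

none

Start in {s0}.
Read '0': s0→∅; now ∅.
The set is empty and remains empty for the remaining 1 symbol.
No reachable set along the way intersects F.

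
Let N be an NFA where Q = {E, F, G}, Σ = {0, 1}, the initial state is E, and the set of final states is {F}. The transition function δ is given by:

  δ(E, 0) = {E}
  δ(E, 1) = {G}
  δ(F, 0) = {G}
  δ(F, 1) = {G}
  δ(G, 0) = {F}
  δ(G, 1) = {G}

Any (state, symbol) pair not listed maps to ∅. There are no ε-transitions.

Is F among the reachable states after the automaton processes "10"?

Start in {E}.
Read '1': {E} → {G}.
Read '0': {G} → {F}.
State F is in {F}.

Yes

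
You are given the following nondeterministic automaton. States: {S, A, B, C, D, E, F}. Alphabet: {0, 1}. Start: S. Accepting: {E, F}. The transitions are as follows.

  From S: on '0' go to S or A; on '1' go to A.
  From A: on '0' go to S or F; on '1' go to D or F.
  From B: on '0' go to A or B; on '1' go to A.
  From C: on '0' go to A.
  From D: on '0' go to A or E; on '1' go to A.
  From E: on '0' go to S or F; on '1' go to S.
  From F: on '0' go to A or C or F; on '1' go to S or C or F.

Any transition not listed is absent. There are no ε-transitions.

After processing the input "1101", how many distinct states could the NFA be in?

Start in {S}.
Read '1': {S} → {A}.
Read '1': {A} → {D, F}.
Read '0': {D, F} → {A, C, E, F}.
Read '1': {A, C, E, F} → {S, C, D, F}.
That set has 4 states.

4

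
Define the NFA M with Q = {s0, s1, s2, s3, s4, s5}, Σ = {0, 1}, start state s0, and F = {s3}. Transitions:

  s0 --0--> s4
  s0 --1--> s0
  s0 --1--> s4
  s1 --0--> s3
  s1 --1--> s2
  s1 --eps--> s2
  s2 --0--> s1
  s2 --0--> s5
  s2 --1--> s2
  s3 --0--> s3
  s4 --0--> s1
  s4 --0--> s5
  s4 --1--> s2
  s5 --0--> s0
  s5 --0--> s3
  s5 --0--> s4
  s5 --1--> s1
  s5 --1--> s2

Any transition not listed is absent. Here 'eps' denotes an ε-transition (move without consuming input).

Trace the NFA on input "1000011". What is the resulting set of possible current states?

{s0, s2, s4}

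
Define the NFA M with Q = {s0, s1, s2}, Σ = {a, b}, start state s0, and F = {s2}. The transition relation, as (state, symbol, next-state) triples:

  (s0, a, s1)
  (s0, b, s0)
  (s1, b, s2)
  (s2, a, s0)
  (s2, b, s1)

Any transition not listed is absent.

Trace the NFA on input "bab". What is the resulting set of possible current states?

Start in {s0}.
Read 'b': {s0} → {s0}.
Read 'a': {s0} → {s1}.
Read 'b': {s1} → {s2}.

{s2}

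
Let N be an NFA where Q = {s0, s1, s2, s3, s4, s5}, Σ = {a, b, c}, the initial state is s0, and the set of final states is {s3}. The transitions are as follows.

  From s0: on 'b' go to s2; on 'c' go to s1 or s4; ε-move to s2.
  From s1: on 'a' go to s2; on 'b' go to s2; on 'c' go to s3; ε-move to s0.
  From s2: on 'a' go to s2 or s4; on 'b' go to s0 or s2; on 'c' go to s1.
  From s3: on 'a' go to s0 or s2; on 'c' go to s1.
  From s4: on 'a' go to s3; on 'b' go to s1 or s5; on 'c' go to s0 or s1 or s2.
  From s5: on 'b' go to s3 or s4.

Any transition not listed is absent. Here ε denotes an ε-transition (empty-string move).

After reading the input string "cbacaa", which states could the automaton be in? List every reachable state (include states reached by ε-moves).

{s2, s3, s4}

Start: ε-closure({s0}) = {s0, s2}.
Read 'c': s0→{s1, s4}, s2→{s1}; union {s1, s4}; ε-closure = {s0, s1, s2, s4}.
Read 'b': s0→{s2}, s1→{s2}, s2→{s0, s2}, s4→{s1, s5}; now {s0, s1, s2, s5}.
Read 'a': s0→∅, s1→{s2}, s2→{s2, s4}, s5→∅; now {s2, s4}.
Read 'c': s2→{s1}, s4→{s0, s1, s2}; now {s0, s1, s2}.
Read 'a': s0→∅, s1→{s2}, s2→{s2, s4}; now {s2, s4}.
Read 'a': s2→{s2, s4}, s4→{s3}; now {s2, s3, s4}.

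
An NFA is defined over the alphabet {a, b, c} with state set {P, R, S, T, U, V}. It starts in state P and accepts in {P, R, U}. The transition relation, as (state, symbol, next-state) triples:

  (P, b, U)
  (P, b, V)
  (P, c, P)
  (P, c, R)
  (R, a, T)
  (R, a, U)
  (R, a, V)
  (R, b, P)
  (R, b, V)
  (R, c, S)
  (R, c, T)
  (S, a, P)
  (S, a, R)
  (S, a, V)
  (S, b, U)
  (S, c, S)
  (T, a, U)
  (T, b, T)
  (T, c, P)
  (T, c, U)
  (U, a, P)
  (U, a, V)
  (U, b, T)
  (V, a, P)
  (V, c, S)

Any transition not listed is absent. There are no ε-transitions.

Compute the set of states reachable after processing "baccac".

{P, R, S, T, U}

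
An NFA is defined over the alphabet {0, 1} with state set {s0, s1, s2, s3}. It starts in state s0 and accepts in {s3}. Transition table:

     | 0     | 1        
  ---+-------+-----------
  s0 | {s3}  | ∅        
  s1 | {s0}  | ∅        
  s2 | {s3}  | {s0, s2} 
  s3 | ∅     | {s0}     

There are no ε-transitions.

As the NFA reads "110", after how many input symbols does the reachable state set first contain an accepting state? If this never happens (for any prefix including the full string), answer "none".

none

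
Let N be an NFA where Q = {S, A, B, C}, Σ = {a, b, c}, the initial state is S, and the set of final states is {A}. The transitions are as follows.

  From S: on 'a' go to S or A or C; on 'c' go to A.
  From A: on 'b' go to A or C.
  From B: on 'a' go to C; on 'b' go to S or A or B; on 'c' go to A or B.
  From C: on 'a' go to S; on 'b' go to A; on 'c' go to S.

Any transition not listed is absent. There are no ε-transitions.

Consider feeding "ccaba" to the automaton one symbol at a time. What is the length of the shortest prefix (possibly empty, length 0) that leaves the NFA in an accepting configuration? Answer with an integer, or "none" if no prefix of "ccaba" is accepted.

1

Start in {S}.
Read 'c': {S} → {A}.
None of the earlier sets intersect F, but {A} does.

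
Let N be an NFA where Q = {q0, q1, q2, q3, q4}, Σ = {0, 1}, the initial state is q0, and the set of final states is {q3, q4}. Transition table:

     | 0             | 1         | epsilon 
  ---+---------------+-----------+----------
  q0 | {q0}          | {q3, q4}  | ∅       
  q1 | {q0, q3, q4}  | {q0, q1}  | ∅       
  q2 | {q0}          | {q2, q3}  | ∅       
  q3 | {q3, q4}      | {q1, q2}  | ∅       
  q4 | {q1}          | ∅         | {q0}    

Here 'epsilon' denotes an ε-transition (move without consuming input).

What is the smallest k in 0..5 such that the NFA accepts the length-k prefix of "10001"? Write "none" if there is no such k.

1

Start in {q0}.
Read '1': {q0} → {q0, q3, q4}.
None of the earlier sets intersect F, but {q0, q3, q4} does.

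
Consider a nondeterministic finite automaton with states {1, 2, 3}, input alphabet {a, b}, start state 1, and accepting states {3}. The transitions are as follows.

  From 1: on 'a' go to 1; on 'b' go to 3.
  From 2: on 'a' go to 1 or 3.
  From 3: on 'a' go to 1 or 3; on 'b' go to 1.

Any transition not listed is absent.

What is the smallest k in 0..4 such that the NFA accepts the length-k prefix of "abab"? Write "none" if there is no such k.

2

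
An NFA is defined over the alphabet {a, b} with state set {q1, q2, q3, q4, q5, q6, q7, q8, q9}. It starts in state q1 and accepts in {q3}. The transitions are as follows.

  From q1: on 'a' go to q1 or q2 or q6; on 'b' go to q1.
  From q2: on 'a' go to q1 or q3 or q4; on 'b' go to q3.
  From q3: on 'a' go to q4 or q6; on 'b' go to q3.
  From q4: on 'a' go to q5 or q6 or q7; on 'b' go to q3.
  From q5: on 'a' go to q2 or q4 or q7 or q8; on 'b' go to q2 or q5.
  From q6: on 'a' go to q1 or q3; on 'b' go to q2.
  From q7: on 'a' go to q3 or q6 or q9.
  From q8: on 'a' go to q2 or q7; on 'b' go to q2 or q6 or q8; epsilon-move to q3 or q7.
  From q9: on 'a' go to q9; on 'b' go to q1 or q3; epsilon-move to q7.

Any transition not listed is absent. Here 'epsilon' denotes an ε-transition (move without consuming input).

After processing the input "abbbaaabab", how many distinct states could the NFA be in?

Start in {q1}.
Read 'a': {q1} → {q1, q2, q6}.
Read 'b': {q1, q2, q6} → {q1, q2, q3}.
Read 'b': {q1, q2, q3} → {q1, q3}.
Read 'b': {q1, q3} → {q1, q3}.
Read 'a': {q1, q3} → {q1, q2, q4, q6}.
Read 'a': {q1, q2, q4, q6} → {q1, q2, q3, q4, q5, q6, q7}.
Read 'a': {q1, q2, q3, q4, q5, q6, q7} → {q1, q2, q3, q4, q5, q6, q7, q8, q9}.
Read 'b': {q1, q2, q3, q4, q5, q6, q7, q8, q9} → {q1, q2, q3, q5, q6, q7, q8}.
Read 'a': {q1, q2, q3, q5, q6, q7, q8} → {q1, q2, q3, q4, q6, q7, q8, q9}.
Read 'b': {q1, q2, q3, q4, q6, q7, q8, q9} → {q1, q2, q3, q6, q7, q8}.
That set has 6 states.

6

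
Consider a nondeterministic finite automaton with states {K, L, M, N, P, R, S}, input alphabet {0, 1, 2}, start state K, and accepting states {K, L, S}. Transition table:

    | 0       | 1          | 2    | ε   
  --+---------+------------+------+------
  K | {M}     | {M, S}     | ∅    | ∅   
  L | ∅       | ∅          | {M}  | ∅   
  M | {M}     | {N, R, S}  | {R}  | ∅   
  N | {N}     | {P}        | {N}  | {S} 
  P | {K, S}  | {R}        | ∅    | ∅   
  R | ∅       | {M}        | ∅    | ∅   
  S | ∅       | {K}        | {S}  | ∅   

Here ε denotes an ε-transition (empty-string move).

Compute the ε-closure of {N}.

{N, S}

Begin with {N}.
ε-move N → S; add S.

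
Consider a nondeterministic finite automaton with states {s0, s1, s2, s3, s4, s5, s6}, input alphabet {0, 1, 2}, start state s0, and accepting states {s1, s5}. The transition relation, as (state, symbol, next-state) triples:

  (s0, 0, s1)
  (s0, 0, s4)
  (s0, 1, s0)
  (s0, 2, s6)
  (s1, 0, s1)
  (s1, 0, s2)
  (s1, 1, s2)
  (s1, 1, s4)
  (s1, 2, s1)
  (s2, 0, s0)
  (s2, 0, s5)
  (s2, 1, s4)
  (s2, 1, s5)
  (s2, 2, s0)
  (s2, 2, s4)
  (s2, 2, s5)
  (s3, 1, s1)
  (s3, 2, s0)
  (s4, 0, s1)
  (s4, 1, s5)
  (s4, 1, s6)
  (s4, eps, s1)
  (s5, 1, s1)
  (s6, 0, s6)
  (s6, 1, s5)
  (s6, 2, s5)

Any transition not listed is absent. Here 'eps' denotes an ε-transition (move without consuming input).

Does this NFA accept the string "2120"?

No

Start in {s0}.
Read '2': s0→{s6}; now {s6}.
Read '1': s6→{s5}; now {s5}.
Read '2': s5→∅; now ∅.
The set is empty and remains empty for the remaining 1 symbol.
The final set ∅ contains no accepting state.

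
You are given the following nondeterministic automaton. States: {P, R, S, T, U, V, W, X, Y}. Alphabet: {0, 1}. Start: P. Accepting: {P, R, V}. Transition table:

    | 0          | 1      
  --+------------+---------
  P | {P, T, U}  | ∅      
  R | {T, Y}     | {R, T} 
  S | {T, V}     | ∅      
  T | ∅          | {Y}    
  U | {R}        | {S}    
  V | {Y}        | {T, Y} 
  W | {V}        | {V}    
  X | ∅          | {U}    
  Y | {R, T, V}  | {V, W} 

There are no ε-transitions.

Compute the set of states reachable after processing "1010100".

Start in {P}.
Read '1': {P} → ∅.
The set is empty and remains empty for the remaining 6 symbols.

∅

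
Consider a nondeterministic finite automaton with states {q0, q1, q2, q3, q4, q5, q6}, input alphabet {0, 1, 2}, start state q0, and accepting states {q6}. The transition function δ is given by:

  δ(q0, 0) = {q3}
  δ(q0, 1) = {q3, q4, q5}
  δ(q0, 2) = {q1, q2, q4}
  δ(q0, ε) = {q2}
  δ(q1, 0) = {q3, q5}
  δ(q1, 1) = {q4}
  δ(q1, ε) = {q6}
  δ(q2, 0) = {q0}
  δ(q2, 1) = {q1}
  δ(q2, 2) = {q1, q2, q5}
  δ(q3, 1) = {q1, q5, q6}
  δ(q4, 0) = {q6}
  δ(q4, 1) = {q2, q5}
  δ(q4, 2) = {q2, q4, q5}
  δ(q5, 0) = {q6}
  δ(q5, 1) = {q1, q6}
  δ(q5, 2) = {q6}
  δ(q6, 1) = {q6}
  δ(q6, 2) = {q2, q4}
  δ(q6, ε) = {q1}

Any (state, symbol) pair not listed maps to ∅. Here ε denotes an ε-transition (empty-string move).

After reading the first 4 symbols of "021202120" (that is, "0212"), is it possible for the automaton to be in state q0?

No

Start: ε-closure({q0}) = {q0, q2}.
Read '0': {q0, q2} → {q0, q2, q3}.
Read '2': {q0, q2, q3} → {q1, q2, q4, q5, q6}.
Read '1': {q1, q2, q4, q5, q6} → {q1, q2, q4, q5, q6}.
Read '2': {q1, q2, q4, q5, q6} → {q1, q2, q4, q5, q6}.
State q0 is not in {q1, q2, q4, q5, q6}.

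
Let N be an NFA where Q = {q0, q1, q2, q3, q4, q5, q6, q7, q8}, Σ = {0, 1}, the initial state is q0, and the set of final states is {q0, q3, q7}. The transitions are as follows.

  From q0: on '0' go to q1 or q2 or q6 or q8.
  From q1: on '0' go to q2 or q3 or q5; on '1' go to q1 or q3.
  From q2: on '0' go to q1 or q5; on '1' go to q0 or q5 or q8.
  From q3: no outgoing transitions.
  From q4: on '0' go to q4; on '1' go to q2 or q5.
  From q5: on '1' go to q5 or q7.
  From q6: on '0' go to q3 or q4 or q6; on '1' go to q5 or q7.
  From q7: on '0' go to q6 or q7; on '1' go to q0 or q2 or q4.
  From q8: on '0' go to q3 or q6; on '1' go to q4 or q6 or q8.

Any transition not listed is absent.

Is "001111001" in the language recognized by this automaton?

Start in {q0}.
Read '0': q0→{q1, q2, q6, q8}; now {q1, q2, q6, q8}.
Read '0': q1→{q2, q3, q5}, q2→{q1, q5}, q6→{q3, q4, q6}, q8→{q3, q6}; now {q1, q2, q3, q4, q5, q6}.
Read '1': q1→{q1, q3}, q2→{q0, q5, q8}, q3→∅, q4→{q2, q5}, q5→{q5, q7}, q6→{q5, q7}; now {q0, q1, q2, q3, q5, q7, q8}.
Read '1': q0→∅, q1→{q1, q3}, q2→{q0, q5, q8}, q3→∅, q5→{q5, q7}, q7→{q0, q2, q4}, q8→{q4, q6, q8}; now {q0, q1, q2, q3, q4, q5, q6, q7, q8}.
Read '1': q0→∅, q1→{q1, q3}, q2→{q0, q5, q8}, q3→∅, q4→{q2, q5}, q5→{q5, q7}, q6→{q5, q7}, q7→{q0, q2, q4}, q8→{q4, q6, q8}; now {q0, q1, q2, q3, q4, q5, q6, q7, q8}.
Read '1': q0→∅, q1→{q1, q3}, q2→{q0, q5, q8}, q3→∅, q4→{q2, q5}, q5→{q5, q7}, q6→{q5, q7}, q7→{q0, q2, q4}, q8→{q4, q6, q8}; now {q0, q1, q2, q3, q4, q5, q6, q7, q8}.
Read '0': q0→{q1, q2, q6, q8}, q1→{q2, q3, q5}, q2→{q1, q5}, q3→∅, q4→{q4}, q5→∅, q6→{q3, q4, q6}, q7→{q6, q7}, q8→{q3, q6}; now {q1, q2, q3, q4, q5, q6, q7, q8}.
Read '0': q1→{q2, q3, q5}, q2→{q1, q5}, q3→∅, q4→{q4}, q5→∅, q6→{q3, q4, q6}, q7→{q6, q7}, q8→{q3, q6}; now {q1, q2, q3, q4, q5, q6, q7}.
Read '1': q1→{q1, q3}, q2→{q0, q5, q8}, q3→∅, q4→{q2, q5}, q5→{q5, q7}, q6→{q5, q7}, q7→{q0, q2, q4}; now {q0, q1, q2, q3, q4, q5, q7, q8}.
The final set {q0, q1, q2, q3, q4, q5, q7, q8} contains the accepting states q0, q3, q7.

Yes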